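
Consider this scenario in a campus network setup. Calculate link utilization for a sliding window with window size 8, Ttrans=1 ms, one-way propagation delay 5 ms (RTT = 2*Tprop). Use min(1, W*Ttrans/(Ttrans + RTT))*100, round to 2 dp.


Given: W = 8, Ttrans = 1 ms, RTT = 10 ms (= 2 * Tprop, Tprop = 5 ms)
Cycle time = Ttrans + RTT = 1 + 10 = 11 ms (first packet sent until its ACK returns)
W * Ttrans = 8 * 1 = 8 ms of sending per cycle
W * Ttrans / (Ttrans + RTT) = 8 / 11 = 0.727273
U = min(1, 0.727273) = 0.727273
U% = 72.73%

72.73


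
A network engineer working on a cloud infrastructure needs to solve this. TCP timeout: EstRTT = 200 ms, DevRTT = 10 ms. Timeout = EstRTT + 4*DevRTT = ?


Given: EstRTT = 200 ms, DevRTT = 10 ms
Timeout = EstRTT + 4 * DevRTT
4 * DevRTT = 4 * 10 = 40
Timeout = 200 + 40 = 240 ms

240


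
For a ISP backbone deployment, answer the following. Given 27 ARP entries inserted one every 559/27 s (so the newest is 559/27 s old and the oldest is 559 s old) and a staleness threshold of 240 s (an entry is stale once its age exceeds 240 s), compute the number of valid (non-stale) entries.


Ages are k * 559/27 s for k = 1..27 (spacing = 20.7037 s).
Entry k is valid iff k * 559/27 <= 240 iff k <= 27 * 240 / 559 = 11.5921
n_valid = floor(11.5921) = 11
(n_stale = 27 - 11 = 16)

11


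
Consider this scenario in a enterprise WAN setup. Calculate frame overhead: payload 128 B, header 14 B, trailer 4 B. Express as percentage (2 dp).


Given: payload = 128 B, header = 14 B, trailer = 4 B
Overhead bytes = header + trailer = 14 + 4 = 18
Total frame = payload + overhead = 128 + 18 = 146
Overhead % = 18 / 146 * 100 = 12.3288% -> 12.33% (2 dp)

12.33


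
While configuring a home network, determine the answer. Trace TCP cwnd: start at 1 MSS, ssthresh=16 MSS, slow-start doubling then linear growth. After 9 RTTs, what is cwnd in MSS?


RTT 0: cwnd = 1 MSS (initial)
RTT 1: cwnd = 2 MSS (slow start, doubled)
RTT 2: cwnd = 4 MSS (slow start, doubled)
RTT 3: cwnd = 8 MSS (slow start, doubled)
RTT 4: cwnd = 16 MSS (slow start, doubled)
RTT 5: cwnd = 17 MSS (congestion avoidance, +1)
RTT 6: cwnd = 18 MSS (congestion avoidance, +1)
RTT 7: cwnd = 19 MSS (congestion avoidance, +1)
RTT 8: cwnd = 20 MSS (congestion avoidance, +1)
RTT 9: cwnd = 21 MSS (congestion avoidance, +1)

21


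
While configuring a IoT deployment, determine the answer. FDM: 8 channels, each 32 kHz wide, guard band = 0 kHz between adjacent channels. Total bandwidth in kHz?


Given: 8 channels, 32 kHz each, guard = 0 kHz
Channel bandwidth = 8 * 32 = 256 kHz
Guard bands = 7 gaps * 0 kHz = 0 kHz
Total = 256 + 0 = 256 kHz

256


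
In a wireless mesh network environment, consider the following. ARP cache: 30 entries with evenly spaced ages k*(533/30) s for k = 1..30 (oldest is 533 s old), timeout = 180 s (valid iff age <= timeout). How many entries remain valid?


Ages are k * 533/30 s for k = 1..30 (spacing = 17.7667 s).
Entry k is valid iff k * 533/30 <= 180 iff k <= 30 * 180 / 533 = 10.1313
n_valid = floor(10.1313) = 10
(n_stale = 30 - 10 = 20)

10


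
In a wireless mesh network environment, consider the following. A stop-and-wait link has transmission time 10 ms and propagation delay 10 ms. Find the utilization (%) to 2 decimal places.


Given: Ttrans = 10 ms, Tprop = 10 ms
RTT = 2 * Tprop = 2 * 10 = 20 ms
U = Ttrans / (Ttrans + RTT)
U = 10 / (10 + 20)
U = 10 / 30 = 0.333333
U% = 33.33%

33.33


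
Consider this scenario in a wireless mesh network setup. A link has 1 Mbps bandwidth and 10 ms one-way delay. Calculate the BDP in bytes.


Given: bandwidth = 1 Mbps, delay = 10 ms
BDP in bits = 1 * 10^6 * 10 / 1000
BDP in bits = 10000
BDP in bytes = 10000 / 8 = 1250

1250


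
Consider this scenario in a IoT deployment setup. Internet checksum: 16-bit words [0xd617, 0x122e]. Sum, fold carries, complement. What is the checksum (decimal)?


Given words: [0xd617, 0x122e]
Step 1: Sum all words
Raw sum = 54807 + 4654 = 59461
One's complement = ~59461 & 0xFFFF = 6074

6074


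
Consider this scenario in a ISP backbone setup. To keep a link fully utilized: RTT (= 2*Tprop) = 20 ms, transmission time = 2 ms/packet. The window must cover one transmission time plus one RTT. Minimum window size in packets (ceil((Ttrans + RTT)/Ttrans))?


Given: Ttrans = 2 ms, RTT = 20 ms (= 2 * Tprop, Tprop = 10 ms)
Time until first ACK returns = Ttrans + RTT = 2 + 20 = 22 ms
Need W * Ttrans >= Ttrans + RTT  ->  W >= (Ttrans + RTT) / Ttrans
(Ttrans + RTT) / Ttrans = 22 / 2 = 11
W_min = ceil(11) = 11

11


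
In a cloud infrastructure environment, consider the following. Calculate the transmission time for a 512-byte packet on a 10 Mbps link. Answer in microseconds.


Given: packet = 512 bytes, bandwidth = 10 Mbps
Packet in bits = 512 * 8 = 4096 bits
Bandwidth = 10 * 10^6 = 10000000 bps
Time = 4096 / 10000000 seconds
Time in us = 4096 * 10^6 / 10000000 = 409.6

409.6


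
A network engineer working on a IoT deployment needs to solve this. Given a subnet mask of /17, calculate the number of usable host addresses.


Given: subnet mask /17
Host bits = 32 - 17 = 15
Total addresses = 2^15 = 32768
Usable hosts = 32768 - 2 (network + broadcast) = 32766

32766


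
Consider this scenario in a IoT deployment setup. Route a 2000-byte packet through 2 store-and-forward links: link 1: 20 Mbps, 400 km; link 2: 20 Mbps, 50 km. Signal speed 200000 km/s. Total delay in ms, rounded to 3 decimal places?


Packet = 2000 bytes = 16000 bits. Store-and-forward: sum (t_trans + t_prop) per link.
Link 1: t_trans = 16000/(20*10^6) s = 0.8000 ms; t_prop = 400/200000 s = 2.0000 ms; subtotal = 2.8000 ms
Link 2: t_trans = 16000/(20*10^6) s = 0.8000 ms; t_prop = 50/200000 s = 0.2500 ms; subtotal = 1.0500 ms
End-to-end = 2.8000 + 1.0500 = 3.8500 ms -> 3.850 ms (3 dp)

3.850


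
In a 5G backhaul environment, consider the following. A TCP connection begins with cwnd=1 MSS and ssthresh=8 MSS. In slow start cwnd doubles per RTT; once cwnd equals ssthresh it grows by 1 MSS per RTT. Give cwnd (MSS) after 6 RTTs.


RTT 0: cwnd = 1 MSS (initial)
RTT 1: cwnd = 2 MSS (slow start, doubled)
RTT 2: cwnd = 4 MSS (slow start, doubled)
RTT 3: cwnd = 8 MSS (slow start, doubled)
RTT 4: cwnd = 9 MSS (congestion avoidance, +1)
RTT 5: cwnd = 10 MSS (congestion avoidance, +1)
RTT 6: cwnd = 11 MSS (congestion avoidance, +1)

11


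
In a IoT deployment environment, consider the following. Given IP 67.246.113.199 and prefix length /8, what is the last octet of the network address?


Given: IP = 67.246.113.199, prefix = /8
Subnet mask = 255.0.0.0
Last octet of IP: 199
Last octet of mask: 0
Network last octet = 199 AND 0 = 0

0


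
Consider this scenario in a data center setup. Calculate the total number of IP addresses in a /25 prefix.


Given: CIDR prefix /25
Host bits = 32 - 25 = 7
Total addresses = 2^7 = 128

128


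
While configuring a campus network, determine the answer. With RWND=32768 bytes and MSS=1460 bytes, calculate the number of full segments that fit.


Given: RWND = 32768 bytes, MSS = 1460 bytes
Full segments = floor(RWND / MSS)
Full segments = floor(32768 / 1460)
Full segments = floor(22.4438) = 22

22


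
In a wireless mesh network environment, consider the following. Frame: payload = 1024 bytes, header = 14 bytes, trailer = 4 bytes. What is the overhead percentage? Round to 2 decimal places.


Given: payload = 1024 B, header = 14 B, trailer = 4 B
Overhead bytes = header + trailer = 14 + 4 = 18
Total frame = payload + overhead = 1024 + 18 = 1042
Overhead % = 18 / 1042 * 100 = 1.7274% -> 1.73% (2 dp)

1.73


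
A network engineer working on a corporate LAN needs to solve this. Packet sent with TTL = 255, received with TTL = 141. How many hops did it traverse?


Given: initial TTL = 255, received TTL = 141
Hops = initial TTL - received TTL
Hops = 255 - 141 = 114

114


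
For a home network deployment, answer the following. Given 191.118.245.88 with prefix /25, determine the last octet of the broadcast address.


Given: IP = 191.118.245.88, prefix = /25
Host bits = 32 - 25 = 7
Network last octet = 88 AND mask = 0
Host part size = 2^7 - 1 = 127
Broadcast last octet = 0 OR 127 = 127

127


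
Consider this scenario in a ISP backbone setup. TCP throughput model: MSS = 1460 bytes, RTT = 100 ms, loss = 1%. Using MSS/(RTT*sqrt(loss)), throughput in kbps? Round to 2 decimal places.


Given: MSS = 1460 bytes, RTT = 100 ms, loss = 1%
RTT in seconds = 100 / 1000 = 0.1
Loss rate = 1% = 0.01
sqrt(loss) = sqrt(0.01) = 0.1
Throughput (bytes/s) = 1460 / (0.1 * 0.1) = 146000.0000
Throughput (kbps) = 146000.0000 * 8 / 1000 = 1168.000000 -> 1168.00 kbps (2 dp)

1168.00


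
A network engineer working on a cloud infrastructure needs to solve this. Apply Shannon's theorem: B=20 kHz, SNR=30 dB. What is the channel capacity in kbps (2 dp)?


Given: B = 20 kHz, SNR = 30 dB
SNR linear = 10^(30/10) = 1000
1 + SNR = 1001
log2(1001) = 9.9672262588
C = 20 * 1000 * 9.9672262588 = 199344.5252 bps
C = 199.344525 kbps -> 199.34 kbps (2 dp)

199.34


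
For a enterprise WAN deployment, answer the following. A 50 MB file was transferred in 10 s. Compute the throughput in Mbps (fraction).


Given: file = 50 MB, time = 10 s
File in Mb = 50 * 8 = 400 Mb
Throughput = 400 / 10 Mbps
Throughput = 40 Mbps

40


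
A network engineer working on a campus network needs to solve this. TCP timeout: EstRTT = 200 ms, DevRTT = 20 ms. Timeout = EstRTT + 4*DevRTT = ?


Given: EstRTT = 200 ms, DevRTT = 20 ms
Timeout = EstRTT + 4 * DevRTT
4 * DevRTT = 4 * 20 = 80
Timeout = 200 + 80 = 280 ms

280


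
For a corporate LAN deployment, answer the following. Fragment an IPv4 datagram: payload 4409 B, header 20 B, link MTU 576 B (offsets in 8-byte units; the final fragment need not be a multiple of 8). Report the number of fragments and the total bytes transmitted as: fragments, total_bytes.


Max data per non-final fragment = floor((MTU - header)/8)*8 = floor((576 - 20)/8)*8 = floor(556/8)*8 = 552 B
Final fragment needs no 8-byte alignment: it can carry up to MTU - header = 556 B
Non-final fragments needed = ceil((payload - 556) / 552) = ceil(3853/552) = ceil(6.9801) = 7
Number of fragments = 7 + 1 = 8
Fragment sizes (data): 7 * 552 B + 545 B (last, 545 <= 556 OK)
Total bytes sent = payload + n_frags * header = 4409 + 8*20 = 4409 + 160 = 4569 B

8, 4569


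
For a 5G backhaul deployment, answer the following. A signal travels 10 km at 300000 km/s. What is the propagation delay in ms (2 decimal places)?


Given: distance = 10 km, speed = 300000 km/s
Delay = distance / speed = 10 / 300000 seconds
Delay in ms = 10 * 1000 / 300000
Delay = 0.0333 ms
Rounded to 2 dp = 0.03 ms

0.03


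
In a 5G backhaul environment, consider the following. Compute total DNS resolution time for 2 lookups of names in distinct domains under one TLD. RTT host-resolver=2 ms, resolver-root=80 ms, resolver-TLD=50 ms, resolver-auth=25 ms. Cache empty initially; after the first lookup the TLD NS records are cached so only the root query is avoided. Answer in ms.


Lookup 1 (cold cache): local + root + TLD + auth = 2 + 80 + 50 + 25 = 157 ms
Lookups 2..2 (TLD NS cached -> skip root; new domain -> still ask TLD and auth): local + TLD + auth = 2 + 50 + 25 = 77 ms each
Remaining 1 lookups: 1 * 77 = 77 ms
Total = 157 + 77 = 234 ms

234


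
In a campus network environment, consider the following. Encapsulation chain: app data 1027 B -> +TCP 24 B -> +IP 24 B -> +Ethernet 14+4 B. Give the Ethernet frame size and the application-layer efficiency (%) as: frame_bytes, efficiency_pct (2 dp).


TCP segment = 1027 + 24 = 1051 B
IP packet = 1051 + 24 = 1075 B
Ethernet frame = 1075 + 14 + 4 = 1093 B
Efficiency = app / frame = 1027 / 1093 = 0.939616 = 93.9616% -> 93.96% (2 dp)

1093, 93.96


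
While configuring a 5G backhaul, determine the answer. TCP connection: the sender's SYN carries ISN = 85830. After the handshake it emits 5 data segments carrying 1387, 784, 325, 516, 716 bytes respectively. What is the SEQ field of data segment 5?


The SYN occupies sequence number ISN = 85830, so the first data byte is ISN + 1 = 85831.
SEQ of data segment i = (ISN + 1) + sum of payload sizes of segments 1..i-1.
Segment 1: SEQ = 85831, payload = 1387 bytes
Segment 2: SEQ = 87218, payload = 784 bytes
Segment 3: SEQ = 88002, payload = 325 bytes
Segment 4: SEQ = 88327, payload = 516 bytes
Segment 5: SEQ = 88843, payload = 716 bytes
SEQ of segment 5 = 85831 + 1387 + 784 + 325 + 516 = 88843

88843


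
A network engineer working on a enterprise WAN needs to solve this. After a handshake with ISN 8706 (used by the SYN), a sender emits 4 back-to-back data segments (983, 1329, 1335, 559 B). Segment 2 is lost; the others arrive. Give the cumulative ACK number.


SYN uses sequence number 8706; first data byte = ISN + 1 = 8707.
Segment 1: SEQ = 8707, len = 983 B, covers [8707, 9689]
Segment 2: SEQ = 9690, len = 1329 B, covers [9690, 11018] [LOST]
Segment 3: SEQ = 11019, len = 1335 B, covers [11019, 12353]
Segment 4: SEQ = 12354, len = 559 B, covers [12354, 12912]
In-order data received: bytes [8707, 9689] (segments 1..1).
Segment 2 missing -> gap begins at byte 9690; later segments buffered out of order.
Cumulative ACK = next expected in-order byte = 8707 + 983 = 9690

9690


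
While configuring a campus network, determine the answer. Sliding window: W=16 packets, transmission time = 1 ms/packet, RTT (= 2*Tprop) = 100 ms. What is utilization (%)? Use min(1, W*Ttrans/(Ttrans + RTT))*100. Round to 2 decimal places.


Given: W = 16, Ttrans = 1 ms, RTT = 100 ms (= 2 * Tprop, Tprop = 50 ms)
Cycle time = Ttrans + RTT = 1 + 100 = 101 ms (first packet sent until its ACK returns)
W * Ttrans = 16 * 1 = 16 ms of sending per cycle
W * Ttrans / (Ttrans + RTT) = 16 / 101 = 0.158416
U = min(1, 0.158416) = 0.158416
U% = 15.84%

15.84


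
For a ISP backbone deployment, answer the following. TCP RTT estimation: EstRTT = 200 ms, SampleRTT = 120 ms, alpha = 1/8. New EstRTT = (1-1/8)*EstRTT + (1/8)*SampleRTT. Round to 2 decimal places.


Given: EstRTT = 200 ms, SampleRTT = 120 ms, alpha = 1/8
New EstRTT = (1 - alpha) * EstRTT + alpha * SampleRTT
(7/8) * 200 = 175
(1/8) * 120 = 15
New EstRTT = 175 + 15 = 190 ms -> 190.00 ms (2 dp)

190.00


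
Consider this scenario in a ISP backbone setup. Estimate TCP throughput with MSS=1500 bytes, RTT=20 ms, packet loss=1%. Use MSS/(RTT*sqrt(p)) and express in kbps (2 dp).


Given: MSS = 1500 bytes, RTT = 20 ms, loss = 1%
RTT in seconds = 20 / 1000 = 0.02
Loss rate = 1% = 0.01
sqrt(loss) = sqrt(0.01) = 0.1
Throughput (bytes/s) = 1500 / (0.02 * 0.1) = 750000.0000
Throughput (kbps) = 750000.0000 * 8 / 1000 = 6000.000000 -> 6000.00 kbps (2 dp)

6000.00


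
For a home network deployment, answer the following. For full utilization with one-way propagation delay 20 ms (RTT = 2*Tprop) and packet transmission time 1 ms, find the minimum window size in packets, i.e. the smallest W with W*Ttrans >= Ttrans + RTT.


Given: Ttrans = 1 ms, RTT = 40 ms (= 2 * Tprop, Tprop = 20 ms)
Time until first ACK returns = Ttrans + RTT = 1 + 40 = 41 ms
Need W * Ttrans >= Ttrans + RTT  ->  W >= (Ttrans + RTT) / Ttrans
(Ttrans + RTT) / Ttrans = 41 / 1 = 41
W_min = ceil(41) = 41

41


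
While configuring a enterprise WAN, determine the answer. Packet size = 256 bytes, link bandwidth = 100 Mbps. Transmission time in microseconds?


Given: packet = 256 bytes, bandwidth = 100 Mbps
Packet in bits = 256 * 8 = 2048 bits
Bandwidth = 100 * 10^6 = 100000000 bps
Time = 2048 / 100000000 seconds
Time in us = 2048 * 10^6 / 100000000 = 20.48

20.48


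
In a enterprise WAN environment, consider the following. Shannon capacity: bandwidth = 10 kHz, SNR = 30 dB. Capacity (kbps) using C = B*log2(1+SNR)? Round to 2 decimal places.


Given: B = 10 kHz, SNR = 30 dB
SNR linear = 10^(30/10) = 1000
1 + SNR = 1001
log2(1001) = 9.9672262588
C = 10 * 1000 * 9.9672262588 = 99672.2626 bps
C = 99.672263 kbps -> 99.67 kbps (2 dp)

99.67


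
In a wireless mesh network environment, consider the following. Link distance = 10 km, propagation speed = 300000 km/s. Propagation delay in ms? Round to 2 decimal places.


Given: distance = 10 km, speed = 300000 km/s
Delay = distance / speed = 10 / 300000 seconds
Delay in ms = 10 * 1000 / 300000
Delay = 0.0333 ms
Rounded to 2 dp = 0.03 ms

0.03


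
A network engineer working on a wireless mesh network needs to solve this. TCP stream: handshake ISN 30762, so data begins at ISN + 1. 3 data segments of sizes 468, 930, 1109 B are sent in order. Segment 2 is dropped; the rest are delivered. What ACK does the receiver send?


SYN uses sequence number 30762; first data byte = ISN + 1 = 30763.
Segment 1: SEQ = 30763, len = 468 B, covers [30763, 31230]
Segment 2: SEQ = 31231, len = 930 B, covers [31231, 32160] [LOST]
Segment 3: SEQ = 32161, len = 1109 B, covers [32161, 33269]
In-order data received: bytes [30763, 31230] (segments 1..1).
Segment 2 missing -> gap begins at byte 31231; later segments buffered out of order.
Cumulative ACK = next expected in-order byte = 30763 + 468 = 31231

31231


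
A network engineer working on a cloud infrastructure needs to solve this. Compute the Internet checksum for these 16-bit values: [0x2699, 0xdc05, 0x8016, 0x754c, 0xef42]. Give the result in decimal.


Given words: [0x2699, 0xdc05, 0x8016, 0x754c, 0xef42]
Step 1: Sum all words
Raw sum = 9881 + 56325 + 32790 + 30028 + 61250 = 190274
Step 2: Fold carry: (59202 + 2) = 59204
One's complement = ~59204 & 0xFFFF = 6331

6331


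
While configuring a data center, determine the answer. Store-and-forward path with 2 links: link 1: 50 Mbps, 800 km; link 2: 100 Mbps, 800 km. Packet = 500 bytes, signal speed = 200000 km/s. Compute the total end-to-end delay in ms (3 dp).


Packet = 500 bytes = 4000 bits. Store-and-forward: sum (t_trans + t_prop) per link.
Link 1: t_trans = 4000/(50*10^6) s = 0.0800 ms; t_prop = 800/200000 s = 4.0000 ms; subtotal = 4.0800 ms
Link 2: t_trans = 4000/(100*10^6) s = 0.0400 ms; t_prop = 800/200000 s = 4.0000 ms; subtotal = 4.0400 ms
End-to-end = 4.0800 + 4.0400 = 8.1200 ms -> 8.120 ms (3 dp)

8.120


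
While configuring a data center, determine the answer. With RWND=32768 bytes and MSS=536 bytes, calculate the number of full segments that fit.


Given: RWND = 32768 bytes, MSS = 536 bytes
Full segments = floor(RWND / MSS)
Full segments = floor(32768 / 536)
Full segments = floor(61.1343) = 61

61


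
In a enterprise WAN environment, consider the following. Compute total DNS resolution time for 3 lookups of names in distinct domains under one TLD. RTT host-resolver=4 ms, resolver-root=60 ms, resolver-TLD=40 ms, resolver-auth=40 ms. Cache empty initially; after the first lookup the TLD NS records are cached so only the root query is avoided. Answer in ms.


Lookup 1 (cold cache): local + root + TLD + auth = 4 + 60 + 40 + 40 = 144 ms
Lookups 2..3 (TLD NS cached -> skip root; new domain -> still ask TLD and auth): local + TLD + auth = 4 + 40 + 40 = 84 ms each
Remaining 2 lookups: 2 * 84 = 168 ms
Total = 144 + 168 = 312 ms

312


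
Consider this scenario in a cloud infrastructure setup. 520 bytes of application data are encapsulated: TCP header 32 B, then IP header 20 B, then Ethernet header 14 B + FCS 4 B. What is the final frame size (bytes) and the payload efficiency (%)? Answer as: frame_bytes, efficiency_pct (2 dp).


TCP segment = 520 + 32 = 552 B
IP packet = 552 + 20 = 572 B
Ethernet frame = 572 + 14 + 4 = 590 B
Efficiency = app / frame = 520 / 590 = 0.881356 = 88.1356% -> 88.14% (2 dp)

590, 88.14


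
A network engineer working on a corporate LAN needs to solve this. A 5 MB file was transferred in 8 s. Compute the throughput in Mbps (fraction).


Given: file = 5 MB, time = 8 s
File in Mb = 5 * 8 = 40 Mb
Throughput = 40 / 8 Mbps
Throughput = 5 Mbps

5


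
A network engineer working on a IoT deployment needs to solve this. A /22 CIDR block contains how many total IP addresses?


Given: CIDR prefix /22
Host bits = 32 - 22 = 10
Total addresses = 2^10 = 1024

1024


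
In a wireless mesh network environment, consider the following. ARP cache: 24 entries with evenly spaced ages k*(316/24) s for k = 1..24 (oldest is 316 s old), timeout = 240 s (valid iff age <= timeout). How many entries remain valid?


Ages are k * 316/24 s for k = 1..24 (spacing = 13.1667 s).
Entry k is valid iff k * 316/24 <= 240 iff k <= 24 * 240 / 316 = 18.2278
n_valid = floor(18.2278) = 18
(n_stale = 24 - 18 = 6)

18


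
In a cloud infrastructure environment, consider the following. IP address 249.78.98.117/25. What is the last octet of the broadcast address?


Given: IP = 249.78.98.117, prefix = /25
Host bits = 32 - 25 = 7
Network last octet = 117 AND mask = 0
Host part size = 2^7 - 1 = 127
Broadcast last octet = 0 OR 127 = 127

127


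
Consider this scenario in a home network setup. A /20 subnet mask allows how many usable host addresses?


Given: subnet mask /20
Host bits = 32 - 20 = 12
Total addresses = 2^12 = 4096
Usable hosts = 4096 - 2 (network + broadcast) = 4094

4094


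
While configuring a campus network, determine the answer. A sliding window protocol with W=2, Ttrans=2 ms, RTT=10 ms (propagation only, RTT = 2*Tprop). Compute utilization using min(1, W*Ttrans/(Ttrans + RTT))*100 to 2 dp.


Given: W = 2, Ttrans = 2 ms, RTT = 10 ms (= 2 * Tprop, Tprop = 5 ms)
Cycle time = Ttrans + RTT = 2 + 10 = 12 ms (first packet sent until its ACK returns)
W * Ttrans = 2 * 2 = 4 ms of sending per cycle
W * Ttrans / (Ttrans + RTT) = 4 / 12 = 0.333333
U = min(1, 0.333333) = 0.333333
U% = 33.33%

33.33


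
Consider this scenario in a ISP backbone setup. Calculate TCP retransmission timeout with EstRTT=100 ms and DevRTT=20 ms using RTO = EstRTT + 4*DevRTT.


Given: EstRTT = 100 ms, DevRTT = 20 ms
Timeout = EstRTT + 4 * DevRTT
4 * DevRTT = 4 * 20 = 80
Timeout = 100 + 80 = 180 ms

180


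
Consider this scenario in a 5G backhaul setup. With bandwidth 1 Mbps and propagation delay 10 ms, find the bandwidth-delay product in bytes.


Given: bandwidth = 1 Mbps, delay = 10 ms
BDP in bits = 1 * 10^6 * 10 / 1000
BDP in bits = 10000
BDP in bytes = 10000 / 8 = 1250

1250


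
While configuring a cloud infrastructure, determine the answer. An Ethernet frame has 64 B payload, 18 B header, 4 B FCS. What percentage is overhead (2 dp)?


Given: payload = 64 B, header = 18 B, trailer = 4 B
Overhead bytes = header + trailer = 18 + 4 = 22
Total frame = payload + overhead = 64 + 22 = 86
Overhead % = 22 / 86 * 100 = 25.5814% -> 25.58% (2 dp)

25.58


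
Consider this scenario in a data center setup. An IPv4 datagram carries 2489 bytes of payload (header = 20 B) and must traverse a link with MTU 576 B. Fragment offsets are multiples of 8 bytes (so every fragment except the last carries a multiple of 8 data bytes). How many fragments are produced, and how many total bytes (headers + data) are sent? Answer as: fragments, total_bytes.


Max data per non-final fragment = floor((MTU - header)/8)*8 = floor((576 - 20)/8)*8 = floor(556/8)*8 = 552 B
Final fragment needs no 8-byte alignment: it can carry up to MTU - header = 556 B
Non-final fragments needed = ceil((payload - 556) / 552) = ceil(1933/552) = ceil(3.5018) = 4
Number of fragments = 4 + 1 = 5
Fragment sizes (data): 4 * 552 B + 281 B (last, 281 <= 556 OK)
Total bytes sent = payload + n_frags * header = 2489 + 5*20 = 2489 + 100 = 2589 B

5, 2589


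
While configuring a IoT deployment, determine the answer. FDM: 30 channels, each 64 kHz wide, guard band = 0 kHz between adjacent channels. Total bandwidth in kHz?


Given: 30 channels, 64 kHz each, guard = 0 kHz
Channel bandwidth = 30 * 64 = 1920 kHz
Guard bands = 29 gaps * 0 kHz = 0 kHz
Total = 1920 + 0 = 1920 kHz

1920


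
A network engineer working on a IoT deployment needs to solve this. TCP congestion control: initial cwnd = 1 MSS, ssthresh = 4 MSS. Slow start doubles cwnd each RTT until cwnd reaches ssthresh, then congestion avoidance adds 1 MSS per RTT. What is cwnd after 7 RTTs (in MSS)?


RTT 0: cwnd = 1 MSS (initial)
RTT 1: cwnd = 2 MSS (slow start, doubled)
RTT 2: cwnd = 4 MSS (slow start, doubled)
RTT 3: cwnd = 5 MSS (congestion avoidance, +1)
RTT 4: cwnd = 6 MSS (congestion avoidance, +1)
RTT 5: cwnd = 7 MSS (congestion avoidance, +1)
RTT 6: cwnd = 8 MSS (congestion avoidance, +1)
RTT 7: cwnd = 9 MSS (congestion avoidance, +1)

9


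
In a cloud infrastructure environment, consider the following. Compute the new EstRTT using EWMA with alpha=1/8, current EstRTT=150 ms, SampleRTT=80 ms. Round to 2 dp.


Given: EstRTT = 150 ms, SampleRTT = 80 ms, alpha = 1/8
New EstRTT = (1 - alpha) * EstRTT + alpha * SampleRTT
(7/8) * 150 = 131.25
(1/8) * 80 = 10
New EstRTT = 131.25 + 10 = 141.25 ms -> 141.25 ms (2 dp)

141.25


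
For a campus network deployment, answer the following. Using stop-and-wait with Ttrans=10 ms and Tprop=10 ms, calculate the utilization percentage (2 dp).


Given: Ttrans = 10 ms, Tprop = 10 ms
RTT = 2 * Tprop = 2 * 10 = 20 ms
U = Ttrans / (Ttrans + RTT)
U = 10 / (10 + 20)
U = 10 / 30 = 0.333333
U% = 33.33%

33.33


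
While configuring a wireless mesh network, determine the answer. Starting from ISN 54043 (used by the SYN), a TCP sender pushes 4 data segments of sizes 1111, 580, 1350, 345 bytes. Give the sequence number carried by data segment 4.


The SYN occupies sequence number ISN = 54043, so the first data byte is ISN + 1 = 54044.
SEQ of data segment i = (ISN + 1) + sum of payload sizes of segments 1..i-1.
Segment 1: SEQ = 54044, payload = 1111 bytes
Segment 2: SEQ = 55155, payload = 580 bytes
Segment 3: SEQ = 55735, payload = 1350 bytes
Segment 4: SEQ = 57085, payload = 345 bytes
SEQ of segment 4 = 54044 + 1111 + 580 + 1350 = 57085

57085


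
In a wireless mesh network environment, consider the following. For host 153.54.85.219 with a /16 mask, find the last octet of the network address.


Given: IP = 153.54.85.219, prefix = /16
Subnet mask = 255.255.0.0
Last octet of IP: 219
Last octet of mask: 0
Network last octet = 219 AND 0 = 0

0


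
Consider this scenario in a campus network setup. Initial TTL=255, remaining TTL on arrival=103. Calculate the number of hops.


Given: initial TTL = 255, received TTL = 103
Hops = initial TTL - received TTL
Hops = 255 - 103 = 152

152


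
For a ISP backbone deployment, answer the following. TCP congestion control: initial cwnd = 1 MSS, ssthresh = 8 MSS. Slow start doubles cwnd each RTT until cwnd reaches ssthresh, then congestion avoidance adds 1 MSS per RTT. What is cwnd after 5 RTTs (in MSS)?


RTT 0: cwnd = 1 MSS (initial)
RTT 1: cwnd = 2 MSS (slow start, doubled)
RTT 2: cwnd = 4 MSS (slow start, doubled)
RTT 3: cwnd = 8 MSS (slow start, doubled)
RTT 4: cwnd = 9 MSS (congestion avoidance, +1)
RTT 5: cwnd = 10 MSS (congestion avoidance, +1)

10


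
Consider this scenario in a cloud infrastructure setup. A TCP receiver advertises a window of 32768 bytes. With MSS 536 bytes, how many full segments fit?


Given: RWND = 32768 bytes, MSS = 536 bytes
Full segments = floor(RWND / MSS)
Full segments = floor(32768 / 536)
Full segments = floor(61.1343) = 61

61


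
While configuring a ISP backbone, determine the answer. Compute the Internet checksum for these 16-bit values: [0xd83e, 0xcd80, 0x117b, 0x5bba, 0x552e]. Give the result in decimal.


Given words: [0xd83e, 0xcd80, 0x117b, 0x5bba, 0x552e]
Step 1: Sum all words
Raw sum = 55358 + 52608 + 4475 + 23482 + 21806 = 157729
Step 2: Fold carry: (26657 + 2) = 26659
One's complement = ~26659 & 0xFFFF = 38876

38876


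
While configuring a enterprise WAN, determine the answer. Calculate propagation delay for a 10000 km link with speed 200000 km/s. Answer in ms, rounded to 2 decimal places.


Given: distance = 10000 km, speed = 200000 km/s
Delay = distance / speed = 10000 / 200000 seconds
Delay in ms = 10000 * 1000 / 200000
Delay = 50.0000 ms
Rounded to 2 dp = 50.00 ms

50.00


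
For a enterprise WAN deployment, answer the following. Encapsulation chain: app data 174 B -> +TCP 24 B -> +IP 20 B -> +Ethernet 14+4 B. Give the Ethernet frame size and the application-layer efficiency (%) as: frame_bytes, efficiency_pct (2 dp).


TCP segment = 174 + 24 = 198 B
IP packet = 198 + 20 = 218 B
Ethernet frame = 218 + 14 + 4 = 236 B
Efficiency = app / frame = 174 / 236 = 0.737288 = 73.7288% -> 73.73% (2 dp)

236, 73.73


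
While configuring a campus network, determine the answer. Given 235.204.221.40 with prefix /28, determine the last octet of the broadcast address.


Given: IP = 235.204.221.40, prefix = /28
Host bits = 32 - 28 = 4
Network last octet = 40 AND mask = 32
Host part size = 2^4 - 1 = 15
Broadcast last octet = 32 OR 15 = 47

47


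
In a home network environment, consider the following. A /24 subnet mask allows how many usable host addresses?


Given: subnet mask /24
Host bits = 32 - 24 = 8
Total addresses = 2^8 = 256
Usable hosts = 256 - 2 (network + broadcast) = 254

254


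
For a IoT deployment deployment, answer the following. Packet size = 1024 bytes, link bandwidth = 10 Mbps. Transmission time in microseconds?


Given: packet = 1024 bytes, bandwidth = 10 Mbps
Packet in bits = 1024 * 8 = 8192 bits
Bandwidth = 10 * 10^6 = 10000000 bps
Time = 8192 / 10000000 seconds
Time in us = 8192 * 10^6 / 10000000 = 819.2

819.2


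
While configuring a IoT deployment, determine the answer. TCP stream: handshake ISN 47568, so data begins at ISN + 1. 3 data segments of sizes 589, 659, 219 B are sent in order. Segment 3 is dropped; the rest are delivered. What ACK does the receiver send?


SYN uses sequence number 47568; first data byte = ISN + 1 = 47569.
Segment 1: SEQ = 47569, len = 589 B, covers [47569, 48157]
Segment 2: SEQ = 48158, len = 659 B, covers [48158, 48816]
Segment 3: SEQ = 48817, len = 219 B, covers [48817, 49035] [LOST]
In-order data received: bytes [47569, 48816] (segments 1..2).
Segment 3 missing -> gap begins at byte 48817.
Cumulative ACK = next expected in-order byte = 47569 + 589 + 659 = 48817

48817


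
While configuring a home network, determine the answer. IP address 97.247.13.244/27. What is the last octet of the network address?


Given: IP = 97.247.13.244, prefix = /27
Subnet mask = 255.255.255.224
Last octet of IP: 244
Last octet of mask: 224
Network last octet = 244 AND 224 = 224

224


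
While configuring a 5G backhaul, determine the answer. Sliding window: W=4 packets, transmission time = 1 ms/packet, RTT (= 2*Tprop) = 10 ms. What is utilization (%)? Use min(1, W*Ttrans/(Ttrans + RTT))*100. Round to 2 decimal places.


Given: W = 4, Ttrans = 1 ms, RTT = 10 ms (= 2 * Tprop, Tprop = 5 ms)
Cycle time = Ttrans + RTT = 1 + 10 = 11 ms (first packet sent until its ACK returns)
W * Ttrans = 4 * 1 = 4 ms of sending per cycle
W * Ttrans / (Ttrans + RTT) = 4 / 11 = 0.363636
U = min(1, 0.363636) = 0.363636
U% = 36.36%

36.36


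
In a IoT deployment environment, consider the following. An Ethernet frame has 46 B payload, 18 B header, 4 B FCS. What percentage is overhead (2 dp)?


Given: payload = 46 B, header = 18 B, trailer = 4 B
Overhead bytes = header + trailer = 18 + 4 = 22
Total frame = payload + overhead = 46 + 22 = 68
Overhead % = 22 / 68 * 100 = 32.3529% -> 32.35% (2 dp)

32.35


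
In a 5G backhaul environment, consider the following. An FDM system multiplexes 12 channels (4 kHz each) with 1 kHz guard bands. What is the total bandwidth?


Given: 12 channels, 4 kHz each, guard = 1 kHz
Channel bandwidth = 12 * 4 = 48 kHz
Guard bands = 11 gaps * 1 kHz = 11 kHz
Total = 48 + 11 = 59 kHz

59


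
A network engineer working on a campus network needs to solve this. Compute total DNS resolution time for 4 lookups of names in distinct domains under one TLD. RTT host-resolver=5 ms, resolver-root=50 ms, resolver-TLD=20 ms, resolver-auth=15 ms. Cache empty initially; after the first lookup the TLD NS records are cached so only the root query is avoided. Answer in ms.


Lookup 1 (cold cache): local + root + TLD + auth = 5 + 50 + 20 + 15 = 90 ms
Lookups 2..4 (TLD NS cached -> skip root; new domain -> still ask TLD and auth): local + TLD + auth = 5 + 20 + 15 = 40 ms each
Remaining 3 lookups: 3 * 40 = 120 ms
Total = 90 + 120 = 210 ms

210


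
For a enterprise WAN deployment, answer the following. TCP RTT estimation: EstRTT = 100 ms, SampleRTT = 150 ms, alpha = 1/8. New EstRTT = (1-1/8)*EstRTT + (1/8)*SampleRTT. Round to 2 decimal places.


Given: EstRTT = 100 ms, SampleRTT = 150 ms, alpha = 1/8
New EstRTT = (1 - alpha) * EstRTT + alpha * SampleRTT
(7/8) * 100 = 87.5
(1/8) * 150 = 18.75
New EstRTT = 87.5 + 18.75 = 106.25 ms -> 106.25 ms (2 dp)

106.25


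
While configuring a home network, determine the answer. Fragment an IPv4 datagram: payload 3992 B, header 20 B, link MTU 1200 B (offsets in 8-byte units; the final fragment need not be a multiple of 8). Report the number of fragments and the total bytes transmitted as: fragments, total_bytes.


Max data per non-final fragment = floor((MTU - header)/8)*8 = floor((1200 - 20)/8)*8 = floor(1180/8)*8 = 1176 B
Final fragment needs no 8-byte alignment: it can carry up to MTU - header = 1180 B
Non-final fragments needed = ceil((payload - 1180) / 1176) = ceil(2812/1176) = ceil(2.3912) = 3
Number of fragments = 3 + 1 = 4
Fragment sizes (data): 3 * 1176 B + 464 B (last, 464 <= 1180 OK)
Total bytes sent = payload + n_frags * header = 3992 + 4*20 = 3992 + 80 = 4072 B

4, 4072


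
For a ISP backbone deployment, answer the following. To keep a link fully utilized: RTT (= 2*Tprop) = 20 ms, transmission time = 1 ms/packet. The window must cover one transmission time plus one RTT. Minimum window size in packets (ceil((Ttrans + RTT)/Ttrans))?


Given: Ttrans = 1 ms, RTT = 20 ms (= 2 * Tprop, Tprop = 10 ms)
Time until first ACK returns = Ttrans + RTT = 1 + 20 = 21 ms
Need W * Ttrans >= Ttrans + RTT  ->  W >= (Ttrans + RTT) / Ttrans
(Ttrans + RTT) / Ttrans = 21 / 1 = 21
W_min = ceil(21) = 21

21


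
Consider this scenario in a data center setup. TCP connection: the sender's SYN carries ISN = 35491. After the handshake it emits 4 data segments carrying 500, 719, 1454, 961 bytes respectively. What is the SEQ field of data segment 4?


The SYN occupies sequence number ISN = 35491, so the first data byte is ISN + 1 = 35492.
SEQ of data segment i = (ISN + 1) + sum of payload sizes of segments 1..i-1.
Segment 1: SEQ = 35492, payload = 500 bytes
Segment 2: SEQ = 35992, payload = 719 bytes
Segment 3: SEQ = 36711, payload = 1454 bytes
Segment 4: SEQ = 38165, payload = 961 bytes
SEQ of segment 4 = 35492 + 500 + 719 + 1454 = 38165

38165


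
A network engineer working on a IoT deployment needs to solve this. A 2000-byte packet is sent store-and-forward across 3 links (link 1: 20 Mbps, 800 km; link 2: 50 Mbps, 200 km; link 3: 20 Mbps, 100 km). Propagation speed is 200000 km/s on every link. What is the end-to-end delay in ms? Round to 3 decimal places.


Packet = 2000 bytes = 16000 bits. Store-and-forward: sum (t_trans + t_prop) per link.
Link 1: t_trans = 16000/(20*10^6) s = 0.8000 ms; t_prop = 800/200000 s = 4.0000 ms; subtotal = 4.8000 ms
Link 2: t_trans = 16000/(50*10^6) s = 0.3200 ms; t_prop = 200/200000 s = 1.0000 ms; subtotal = 1.3200 ms
Link 3: t_trans = 16000/(20*10^6) s = 0.8000 ms; t_prop = 100/200000 s = 0.5000 ms; subtotal = 1.3000 ms
End-to-end = 4.8000 + 1.3200 + 1.3000 = 7.4200 ms -> 7.420 ms (3 dp)

7.420


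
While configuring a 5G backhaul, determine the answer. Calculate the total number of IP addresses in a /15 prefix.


Given: CIDR prefix /15
Host bits = 32 - 15 = 17
Total addresses = 2^17 = 131072

131072


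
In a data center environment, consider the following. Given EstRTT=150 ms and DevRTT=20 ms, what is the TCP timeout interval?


Given: EstRTT = 150 ms, DevRTT = 20 ms
Timeout = EstRTT + 4 * DevRTT
4 * DevRTT = 4 * 20 = 80
Timeout = 150 + 80 = 230 ms

230


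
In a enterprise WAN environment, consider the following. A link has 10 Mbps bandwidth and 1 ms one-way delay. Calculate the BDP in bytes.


Given: bandwidth = 10 Mbps, delay = 1 ms
BDP in bits = 10 * 10^6 * 1 / 1000
BDP in bits = 10000
BDP in bytes = 10000 / 8 = 1250

1250


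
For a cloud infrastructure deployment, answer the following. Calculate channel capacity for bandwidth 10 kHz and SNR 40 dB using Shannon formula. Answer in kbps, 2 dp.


Given: B = 10 kHz, SNR = 40 dB
SNR linear = 10^(40/10) = 10000
1 + SNR = 10001
log2(10001) = 13.2878566418
C = 10 * 1000 * 13.2878566418 = 132878.5664 bps
C = 132.878566 kbps -> 132.88 kbps (2 dp)

132.88


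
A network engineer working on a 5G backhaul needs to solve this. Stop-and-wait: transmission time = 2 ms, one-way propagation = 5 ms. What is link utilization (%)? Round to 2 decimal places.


Given: Ttrans = 2 ms, Tprop = 5 ms
RTT = 2 * Tprop = 2 * 5 = 10 ms
U = Ttrans / (Ttrans + RTT)
U = 2 / (2 + 10)
U = 2 / 12 = 0.166667
U% = 16.67%

16.67


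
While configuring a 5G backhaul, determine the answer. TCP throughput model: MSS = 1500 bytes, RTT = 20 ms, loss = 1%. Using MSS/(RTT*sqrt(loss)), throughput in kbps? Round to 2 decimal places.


Given: MSS = 1500 bytes, RTT = 20 ms, loss = 1%
RTT in seconds = 20 / 1000 = 0.02
Loss rate = 1% = 0.01
sqrt(loss) = sqrt(0.01) = 0.1
Throughput (bytes/s) = 1500 / (0.02 * 0.1) = 750000.0000
Throughput (kbps) = 750000.0000 * 8 / 1000 = 6000.000000 -> 6000.00 kbps (2 dp)

6000.00


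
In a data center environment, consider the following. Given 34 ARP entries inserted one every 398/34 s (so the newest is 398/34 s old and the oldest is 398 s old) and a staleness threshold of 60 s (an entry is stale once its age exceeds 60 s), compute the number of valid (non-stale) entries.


Ages are k * 398/34 s for k = 1..34 (spacing = 11.7059 s).
Entry k is valid iff k * 398/34 <= 60 iff k <= 34 * 60 / 398 = 5.1256
n_valid = floor(5.1256) = 5
(n_stale = 34 - 5 = 29)

5


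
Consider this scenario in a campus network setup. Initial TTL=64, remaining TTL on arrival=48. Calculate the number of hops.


Given: initial TTL = 64, received TTL = 48
Hops = initial TTL - received TTL
Hops = 64 - 48 = 16

16


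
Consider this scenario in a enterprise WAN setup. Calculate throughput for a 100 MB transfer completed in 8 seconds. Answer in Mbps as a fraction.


Given: file = 100 MB, time = 8 s
File in Mb = 100 * 8 = 800 Mb
Throughput = 800 / 8 Mbps
Throughput = 100 Mbps

100


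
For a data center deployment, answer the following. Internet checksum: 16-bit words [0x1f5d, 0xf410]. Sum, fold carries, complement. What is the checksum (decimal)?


Given words: [0x1f5d, 0xf410]
Step 1: Sum all words
Raw sum = 8029 + 62480 = 70509
Step 2: Fold carry: (4973 + 1) = 4974
One's complement = ~4974 & 0xFFFF = 60561

60561


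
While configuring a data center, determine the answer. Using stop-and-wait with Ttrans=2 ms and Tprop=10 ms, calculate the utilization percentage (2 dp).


Given: Ttrans = 2 ms, Tprop = 10 ms
RTT = 2 * Tprop = 2 * 10 = 20 ms
U = Ttrans / (Ttrans + RTT)
U = 2 / (2 + 20)
U = 2 / 22 = 0.090909
U% = 9.09%

9.09


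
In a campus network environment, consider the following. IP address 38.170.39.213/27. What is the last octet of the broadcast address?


Given: IP = 38.170.39.213, prefix = /27
Host bits = 32 - 27 = 5
Network last octet = 213 AND mask = 192
Host part size = 2^5 - 1 = 31
Broadcast last octet = 192 OR 31 = 223

223


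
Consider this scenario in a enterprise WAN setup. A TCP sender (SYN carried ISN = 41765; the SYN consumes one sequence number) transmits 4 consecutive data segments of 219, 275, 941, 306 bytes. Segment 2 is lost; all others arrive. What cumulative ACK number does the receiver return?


SYN uses sequence number 41765; first data byte = ISN + 1 = 41766.
Segment 1: SEQ = 41766, len = 219 B, covers [41766, 41984]
Segment 2: SEQ = 41985, len = 275 B, covers [41985, 42259] [LOST]
Segment 3: SEQ = 42260, len = 941 B, covers [42260, 43200]
Segment 4: SEQ = 43201, len = 306 B, covers [43201, 43506]
In-order data received: bytes [41766, 41984] (segments 1..1).
Segment 2 missing -> gap begins at byte 41985; later segments buffered out of order.
Cumulative ACK = next expected in-order byte = 41766 + 219 = 41985

41985
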